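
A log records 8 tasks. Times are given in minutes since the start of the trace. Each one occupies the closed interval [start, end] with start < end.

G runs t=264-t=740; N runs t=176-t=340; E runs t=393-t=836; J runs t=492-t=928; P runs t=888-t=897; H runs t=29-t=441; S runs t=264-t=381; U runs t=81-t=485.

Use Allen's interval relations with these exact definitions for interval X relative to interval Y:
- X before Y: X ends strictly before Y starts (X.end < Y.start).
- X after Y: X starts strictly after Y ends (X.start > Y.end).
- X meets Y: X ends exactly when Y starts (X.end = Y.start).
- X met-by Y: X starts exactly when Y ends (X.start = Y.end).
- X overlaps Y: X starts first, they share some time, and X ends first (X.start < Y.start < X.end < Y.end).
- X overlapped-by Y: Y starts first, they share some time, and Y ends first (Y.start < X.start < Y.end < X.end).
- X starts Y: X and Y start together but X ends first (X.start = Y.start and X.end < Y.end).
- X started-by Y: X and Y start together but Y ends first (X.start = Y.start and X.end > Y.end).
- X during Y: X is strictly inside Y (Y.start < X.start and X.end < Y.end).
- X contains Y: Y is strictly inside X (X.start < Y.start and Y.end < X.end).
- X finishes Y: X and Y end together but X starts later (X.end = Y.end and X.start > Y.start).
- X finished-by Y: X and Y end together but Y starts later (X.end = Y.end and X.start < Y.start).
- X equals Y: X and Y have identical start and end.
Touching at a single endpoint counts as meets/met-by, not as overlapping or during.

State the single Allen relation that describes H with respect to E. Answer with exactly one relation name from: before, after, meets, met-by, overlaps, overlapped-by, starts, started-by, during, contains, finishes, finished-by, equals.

H = [t=29, t=441]; E = [t=393, t=836].
Compare endpoints: H.start < E.start, H.start < E.end, H.end > E.start, H.end < E.end.
That pattern is 'overlaps'.

overlaps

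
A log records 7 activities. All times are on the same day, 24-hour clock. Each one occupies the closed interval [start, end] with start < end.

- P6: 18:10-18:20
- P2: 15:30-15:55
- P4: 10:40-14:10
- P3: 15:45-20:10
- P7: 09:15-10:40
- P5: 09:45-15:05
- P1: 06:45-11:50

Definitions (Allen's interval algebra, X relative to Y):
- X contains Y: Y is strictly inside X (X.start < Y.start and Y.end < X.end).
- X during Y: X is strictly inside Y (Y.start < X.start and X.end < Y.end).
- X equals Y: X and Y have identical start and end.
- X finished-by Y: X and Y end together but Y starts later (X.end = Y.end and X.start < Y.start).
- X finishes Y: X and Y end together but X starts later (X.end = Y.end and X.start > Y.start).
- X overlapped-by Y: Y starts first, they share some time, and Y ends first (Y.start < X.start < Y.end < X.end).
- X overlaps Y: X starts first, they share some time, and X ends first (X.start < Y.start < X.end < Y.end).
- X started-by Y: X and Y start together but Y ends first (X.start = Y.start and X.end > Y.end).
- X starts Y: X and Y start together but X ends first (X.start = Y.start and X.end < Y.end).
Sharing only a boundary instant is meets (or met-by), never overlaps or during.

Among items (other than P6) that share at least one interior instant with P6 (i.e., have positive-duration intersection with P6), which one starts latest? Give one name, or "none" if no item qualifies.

P3

Target P6 = [18:10, 18:20].
P1 [06:45, 11:50] → before → excluded.
P2 [15:30, 15:55] → before → excluded.
P3 [15:45, 20:10] → contains → candidate.
P4 [10:40, 14:10] → before → excluded.
P5 [09:45, 15:05] → before → excluded.
P7 [09:15, 10:40] → before → excluded.
Among candidates, latest start is 15:45 → P3.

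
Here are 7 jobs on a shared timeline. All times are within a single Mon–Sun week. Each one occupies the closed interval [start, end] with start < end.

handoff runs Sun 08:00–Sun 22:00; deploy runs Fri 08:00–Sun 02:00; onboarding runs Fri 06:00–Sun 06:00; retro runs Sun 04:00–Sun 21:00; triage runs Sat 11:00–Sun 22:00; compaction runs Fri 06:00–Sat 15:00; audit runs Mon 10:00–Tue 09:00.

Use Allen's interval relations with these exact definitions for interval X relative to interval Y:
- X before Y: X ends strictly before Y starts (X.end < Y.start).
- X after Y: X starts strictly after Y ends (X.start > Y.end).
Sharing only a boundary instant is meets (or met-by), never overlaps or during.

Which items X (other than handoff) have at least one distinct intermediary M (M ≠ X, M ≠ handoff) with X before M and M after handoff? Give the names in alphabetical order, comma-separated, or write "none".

none

Target handoff = [Sun 08:00, Sun 22:00].
Intermediaries M with M after handoff: none.
Union: none.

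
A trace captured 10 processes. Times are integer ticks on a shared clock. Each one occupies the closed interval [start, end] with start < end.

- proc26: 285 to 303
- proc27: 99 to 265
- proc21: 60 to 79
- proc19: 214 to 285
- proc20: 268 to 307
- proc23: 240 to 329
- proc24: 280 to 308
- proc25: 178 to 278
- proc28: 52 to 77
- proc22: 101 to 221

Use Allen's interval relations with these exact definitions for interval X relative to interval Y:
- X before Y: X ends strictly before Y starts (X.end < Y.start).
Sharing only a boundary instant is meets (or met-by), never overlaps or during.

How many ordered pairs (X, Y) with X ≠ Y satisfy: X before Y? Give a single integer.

Checking all 90 ordered pairs for relation 'before'; matching pairs in alphabetical order:
(proc21, proc19): proc21 before proc19 ✓
(proc21, proc20): proc21 before proc20 ✓
(proc21, proc22): proc21 before proc22 ✓
(proc21, proc23): proc21 before proc23 ✓
(proc21, proc24): proc21 before proc24 ✓
(proc21, proc25): proc21 before proc25 ✓
(proc21, proc26): proc21 before proc26 ✓
(proc21, proc27): proc21 before proc27 ✓
(proc22, proc20): proc22 before proc20 ✓
(proc22, proc23): proc22 before proc23 ✓
(proc22, proc24): proc22 before proc24 ✓
(proc22, proc26): proc22 before proc26 ✓
(proc25, proc24): proc25 before proc24 ✓
(proc25, proc26): proc25 before proc26 ✓
(proc27, proc20): proc27 before proc20 ✓
(proc27, proc24): proc27 before proc24 ✓
(proc27, proc26): proc27 before proc26 ✓
(proc28, proc19): proc28 before proc19 ✓
(proc28, proc20): proc28 before proc20 ✓
(proc28, proc22): proc28 before proc22 ✓
(proc28, proc23): proc28 before proc23 ✓
(proc28, proc24): proc28 before proc24 ✓
(proc28, proc25): proc28 before proc25 ✓
(proc28, proc26): proc28 before proc26 ✓
... plus 1 further pairs not listed.
Count: 25.

25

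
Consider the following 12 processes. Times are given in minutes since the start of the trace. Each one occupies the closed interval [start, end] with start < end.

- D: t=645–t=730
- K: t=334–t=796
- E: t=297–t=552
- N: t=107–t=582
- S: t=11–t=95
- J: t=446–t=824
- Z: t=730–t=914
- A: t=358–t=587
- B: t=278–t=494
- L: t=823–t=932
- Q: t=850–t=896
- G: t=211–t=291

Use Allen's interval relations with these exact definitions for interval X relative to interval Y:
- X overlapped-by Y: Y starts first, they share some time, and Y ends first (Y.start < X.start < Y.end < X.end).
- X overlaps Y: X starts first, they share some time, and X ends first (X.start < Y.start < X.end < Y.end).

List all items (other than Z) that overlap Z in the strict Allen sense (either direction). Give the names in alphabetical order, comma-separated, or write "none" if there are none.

J, K, L

Target Z = [t=730, t=914].
A [t=358, t=587] → before → no.
B [t=278, t=494] → before → no.
D [t=645, t=730] → meets → no.
E [t=297, t=552] → before → no.
G [t=211, t=291] → before → no.
J [t=446, t=824] → overlaps → yes.
K [t=334, t=796] → overlaps → yes.
L [t=823, t=932] → overlapped-by → yes.
N [t=107, t=582] → before → no.
Q [t=850, t=896] → during → no.
S [t=11, t=95] → before → no.
Result: J, K, L.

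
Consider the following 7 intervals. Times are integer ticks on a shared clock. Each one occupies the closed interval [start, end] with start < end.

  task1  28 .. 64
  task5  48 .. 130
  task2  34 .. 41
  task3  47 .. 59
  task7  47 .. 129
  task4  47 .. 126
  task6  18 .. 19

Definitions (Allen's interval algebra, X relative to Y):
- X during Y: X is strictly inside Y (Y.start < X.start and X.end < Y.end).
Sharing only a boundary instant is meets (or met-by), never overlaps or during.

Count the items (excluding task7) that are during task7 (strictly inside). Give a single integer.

Target task7 = [47, 129].
task1 [28, 64] → overlaps → no.
task2 [34, 41] → before → no.
task3 [47, 59] → starts → no.
task4 [47, 126] → starts → no.
task5 [48, 130] → overlapped-by → no.
task6 [18, 19] → before → no.
Total: 0.

0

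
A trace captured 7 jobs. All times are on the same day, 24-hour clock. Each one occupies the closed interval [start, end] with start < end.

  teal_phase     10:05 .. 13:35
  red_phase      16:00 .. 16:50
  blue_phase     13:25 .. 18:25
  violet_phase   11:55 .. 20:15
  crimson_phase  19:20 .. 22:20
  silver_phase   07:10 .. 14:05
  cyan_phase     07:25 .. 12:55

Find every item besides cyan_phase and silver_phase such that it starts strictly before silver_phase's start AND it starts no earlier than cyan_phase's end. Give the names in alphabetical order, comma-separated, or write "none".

none

Conditions: its start is strictly before silver_phase's start (X.start < 07:10) AND its start is no earlier than cyan_phase's end (X.start >= 12:55).
blue_phase: start 13:25 < 07:10? ✗; start 13:25 >= 12:55? ✓ → no.
crimson_phase: start 19:20 < 07:10? ✗; start 19:20 >= 12:55? ✓ → no.
red_phase: start 16:00 < 07:10? ✗; start 16:00 >= 12:55? ✓ → no.
teal_phase: start 10:05 < 07:10? ✗; start 10:05 >= 12:55? ✗ → no.
violet_phase: start 11:55 < 07:10? ✗; start 11:55 >= 12:55? ✗ → no.
Result: none.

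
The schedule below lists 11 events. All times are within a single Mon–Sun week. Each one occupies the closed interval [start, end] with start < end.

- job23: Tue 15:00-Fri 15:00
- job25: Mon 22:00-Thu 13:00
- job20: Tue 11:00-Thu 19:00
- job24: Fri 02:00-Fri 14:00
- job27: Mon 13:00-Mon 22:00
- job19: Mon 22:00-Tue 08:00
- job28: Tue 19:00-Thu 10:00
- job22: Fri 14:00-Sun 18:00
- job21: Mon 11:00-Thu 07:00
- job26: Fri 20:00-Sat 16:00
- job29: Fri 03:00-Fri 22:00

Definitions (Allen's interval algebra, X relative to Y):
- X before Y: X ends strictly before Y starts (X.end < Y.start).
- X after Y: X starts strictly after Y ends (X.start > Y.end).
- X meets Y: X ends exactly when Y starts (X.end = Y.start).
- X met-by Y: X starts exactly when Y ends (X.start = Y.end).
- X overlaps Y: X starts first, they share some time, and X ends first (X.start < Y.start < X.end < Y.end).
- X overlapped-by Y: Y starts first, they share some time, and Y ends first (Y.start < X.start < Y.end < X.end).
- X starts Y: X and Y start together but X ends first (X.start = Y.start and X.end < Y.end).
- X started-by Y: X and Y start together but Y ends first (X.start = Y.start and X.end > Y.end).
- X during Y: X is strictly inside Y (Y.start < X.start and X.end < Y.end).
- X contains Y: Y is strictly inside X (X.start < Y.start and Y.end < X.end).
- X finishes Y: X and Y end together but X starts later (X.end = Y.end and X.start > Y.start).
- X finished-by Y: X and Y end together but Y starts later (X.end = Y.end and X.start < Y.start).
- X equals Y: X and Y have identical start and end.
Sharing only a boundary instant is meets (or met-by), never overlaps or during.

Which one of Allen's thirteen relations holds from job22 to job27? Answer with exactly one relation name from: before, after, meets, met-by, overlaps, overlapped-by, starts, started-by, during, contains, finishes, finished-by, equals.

job22 = [Fri 14:00, Sun 18:00]; job27 = [Mon 13:00, Mon 22:00].
Compare endpoints: job22.start > job27.start, job22.start > job27.end, job22.end > job27.start, job22.end > job27.end.
That pattern is 'after'.

after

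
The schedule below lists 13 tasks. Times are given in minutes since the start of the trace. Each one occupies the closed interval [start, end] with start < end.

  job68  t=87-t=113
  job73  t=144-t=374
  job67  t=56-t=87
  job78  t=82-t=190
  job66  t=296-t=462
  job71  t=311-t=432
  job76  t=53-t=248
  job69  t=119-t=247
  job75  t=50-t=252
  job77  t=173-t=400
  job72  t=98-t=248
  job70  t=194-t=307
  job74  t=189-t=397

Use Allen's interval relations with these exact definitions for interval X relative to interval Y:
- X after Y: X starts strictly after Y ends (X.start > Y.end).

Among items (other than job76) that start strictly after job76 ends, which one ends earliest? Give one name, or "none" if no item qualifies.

Target job76 = [t=53, t=248].
job66 [t=296, t=462] → after → candidate.
job67 [t=56, t=87] → during → excluded.
job68 [t=87, t=113] → during → excluded.
job69 [t=119, t=247] → during → excluded.
job70 [t=194, t=307] → overlapped-by → excluded.
job71 [t=311, t=432] → after → candidate.
job72 [t=98, t=248] → finishes → excluded.
job73 [t=144, t=374] → overlapped-by → excluded.
job74 [t=189, t=397] → overlapped-by → excluded.
job75 [t=50, t=252] → contains → excluded.
job77 [t=173, t=400] → overlapped-by → excluded.
job78 [t=82, t=190] → during → excluded.
Among candidates, earliest end is t=432 → job71.

job71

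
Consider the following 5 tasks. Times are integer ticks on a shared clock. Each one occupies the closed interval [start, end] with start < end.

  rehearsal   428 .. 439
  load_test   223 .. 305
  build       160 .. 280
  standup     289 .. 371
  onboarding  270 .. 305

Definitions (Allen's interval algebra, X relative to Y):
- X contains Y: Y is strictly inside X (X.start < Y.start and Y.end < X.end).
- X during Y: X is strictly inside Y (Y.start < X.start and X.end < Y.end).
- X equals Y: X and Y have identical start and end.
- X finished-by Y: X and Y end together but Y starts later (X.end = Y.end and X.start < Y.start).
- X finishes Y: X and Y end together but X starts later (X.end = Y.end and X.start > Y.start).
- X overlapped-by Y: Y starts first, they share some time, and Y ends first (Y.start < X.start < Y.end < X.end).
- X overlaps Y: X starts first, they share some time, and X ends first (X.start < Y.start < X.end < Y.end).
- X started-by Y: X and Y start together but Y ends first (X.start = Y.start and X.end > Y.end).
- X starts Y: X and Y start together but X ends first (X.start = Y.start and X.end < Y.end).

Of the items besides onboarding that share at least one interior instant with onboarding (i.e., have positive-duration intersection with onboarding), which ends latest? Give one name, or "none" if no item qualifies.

Target onboarding = [270, 305].
build [160, 280] → overlaps → candidate.
load_test [223, 305] → finished-by → candidate.
rehearsal [428, 439] → after → excluded.
standup [289, 371] → overlapped-by → candidate.
Among candidates, latest end is 371 → standup.

standup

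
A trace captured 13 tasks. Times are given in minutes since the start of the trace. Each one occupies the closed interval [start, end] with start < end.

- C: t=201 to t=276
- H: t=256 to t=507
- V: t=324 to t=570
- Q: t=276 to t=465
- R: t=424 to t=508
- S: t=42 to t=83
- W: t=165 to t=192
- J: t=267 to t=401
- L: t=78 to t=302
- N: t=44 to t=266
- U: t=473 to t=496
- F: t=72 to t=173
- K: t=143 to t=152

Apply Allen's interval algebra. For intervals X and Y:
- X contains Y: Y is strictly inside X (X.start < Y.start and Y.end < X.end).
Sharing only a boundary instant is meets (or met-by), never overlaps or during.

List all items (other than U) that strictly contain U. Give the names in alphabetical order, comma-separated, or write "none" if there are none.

Target U = [t=473, t=496].
C [t=201, t=276] → before → no.
F [t=72, t=173] → before → no.
H [t=256, t=507] → contains → yes.
J [t=267, t=401] → before → no.
K [t=143, t=152] → before → no.
L [t=78, t=302] → before → no.
N [t=44, t=266] → before → no.
Q [t=276, t=465] → before → no.
R [t=424, t=508] → contains → yes.
S [t=42, t=83] → before → no.
V [t=324, t=570] → contains → yes.
W [t=165, t=192] → before → no.
Result: H, R, V.

H, R, V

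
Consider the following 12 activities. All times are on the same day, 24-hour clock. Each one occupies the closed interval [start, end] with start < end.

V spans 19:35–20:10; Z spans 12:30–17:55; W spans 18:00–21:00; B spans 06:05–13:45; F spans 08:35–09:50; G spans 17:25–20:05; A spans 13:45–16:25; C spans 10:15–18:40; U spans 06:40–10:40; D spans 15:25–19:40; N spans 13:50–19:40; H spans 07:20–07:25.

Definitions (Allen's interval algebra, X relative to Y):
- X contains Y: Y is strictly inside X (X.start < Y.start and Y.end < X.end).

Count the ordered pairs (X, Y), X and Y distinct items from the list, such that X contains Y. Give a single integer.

9

Checking all 132 ordered pairs for relation 'contains'; matching pairs in alphabetical order:
(B, F): B contains F ✓
(B, H): B contains H ✓
(B, U): B contains U ✓
(C, A): C contains A ✓
(C, Z): C contains Z ✓
(U, F): U contains F ✓
(U, H): U contains H ✓
(W, V): W contains V ✓
(Z, A): Z contains A ✓
Count: 9.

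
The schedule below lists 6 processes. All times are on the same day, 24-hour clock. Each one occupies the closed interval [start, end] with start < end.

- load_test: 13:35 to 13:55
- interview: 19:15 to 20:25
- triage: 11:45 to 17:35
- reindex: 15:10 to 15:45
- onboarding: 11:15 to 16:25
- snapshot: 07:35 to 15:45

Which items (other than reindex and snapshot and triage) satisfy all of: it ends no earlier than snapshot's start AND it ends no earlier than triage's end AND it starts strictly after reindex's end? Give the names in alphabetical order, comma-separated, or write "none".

interview

Conditions: its end is no earlier than snapshot's start (X.end >= 07:35) AND its end is no earlier than triage's end (X.end >= 17:35) AND its start is strictly after reindex's end (X.start > 15:45).
interview: end 20:25 >= 07:35? ✓; end 20:25 >= 17:35? ✓; start 19:15 > 15:45? ✓ → yes.
load_test: end 13:55 >= 07:35? ✓; end 13:55 >= 17:35? ✗; start 13:35 > 15:45? ✗ → no.
onboarding: end 16:25 >= 07:35? ✓; end 16:25 >= 17:35? ✗; start 11:15 > 15:45? ✗ → no.
Result: interview.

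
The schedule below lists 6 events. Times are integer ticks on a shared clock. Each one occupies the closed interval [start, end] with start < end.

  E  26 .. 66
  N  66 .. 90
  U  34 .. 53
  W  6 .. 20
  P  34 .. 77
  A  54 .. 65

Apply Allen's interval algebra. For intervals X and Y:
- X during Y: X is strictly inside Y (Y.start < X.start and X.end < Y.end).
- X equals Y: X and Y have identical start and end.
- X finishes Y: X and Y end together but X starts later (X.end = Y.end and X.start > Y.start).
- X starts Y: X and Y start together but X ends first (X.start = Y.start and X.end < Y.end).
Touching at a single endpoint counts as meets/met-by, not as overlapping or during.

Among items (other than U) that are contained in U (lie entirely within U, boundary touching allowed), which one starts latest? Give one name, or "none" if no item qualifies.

Target U = [34, 53].
A [54, 65] → after → excluded.
E [26, 66] → contains → excluded.
N [66, 90] → after → excluded.
P [34, 77] → started-by → excluded.
W [6, 20] → before → excluded.
No candidates → none.

none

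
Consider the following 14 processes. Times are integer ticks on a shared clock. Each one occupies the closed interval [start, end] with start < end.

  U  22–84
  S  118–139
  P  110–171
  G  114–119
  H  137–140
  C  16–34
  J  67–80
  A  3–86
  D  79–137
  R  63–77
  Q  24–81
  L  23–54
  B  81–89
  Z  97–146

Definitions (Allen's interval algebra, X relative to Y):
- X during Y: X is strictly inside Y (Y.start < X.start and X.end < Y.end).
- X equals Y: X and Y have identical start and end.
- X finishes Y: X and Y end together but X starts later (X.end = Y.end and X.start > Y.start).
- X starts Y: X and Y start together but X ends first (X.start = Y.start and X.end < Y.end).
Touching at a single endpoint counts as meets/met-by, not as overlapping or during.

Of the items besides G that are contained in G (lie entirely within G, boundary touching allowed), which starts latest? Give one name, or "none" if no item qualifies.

none

Target G = [114, 119].
A [3, 86] → before → excluded.
B [81, 89] → before → excluded.
C [16, 34] → before → excluded.
D [79, 137] → contains → excluded.
H [137, 140] → after → excluded.
J [67, 80] → before → excluded.
L [23, 54] → before → excluded.
P [110, 171] → contains → excluded.
Q [24, 81] → before → excluded.
R [63, 77] → before → excluded.
S [118, 139] → overlapped-by → excluded.
U [22, 84] → before → excluded.
Z [97, 146] → contains → excluded.
No candidates → none.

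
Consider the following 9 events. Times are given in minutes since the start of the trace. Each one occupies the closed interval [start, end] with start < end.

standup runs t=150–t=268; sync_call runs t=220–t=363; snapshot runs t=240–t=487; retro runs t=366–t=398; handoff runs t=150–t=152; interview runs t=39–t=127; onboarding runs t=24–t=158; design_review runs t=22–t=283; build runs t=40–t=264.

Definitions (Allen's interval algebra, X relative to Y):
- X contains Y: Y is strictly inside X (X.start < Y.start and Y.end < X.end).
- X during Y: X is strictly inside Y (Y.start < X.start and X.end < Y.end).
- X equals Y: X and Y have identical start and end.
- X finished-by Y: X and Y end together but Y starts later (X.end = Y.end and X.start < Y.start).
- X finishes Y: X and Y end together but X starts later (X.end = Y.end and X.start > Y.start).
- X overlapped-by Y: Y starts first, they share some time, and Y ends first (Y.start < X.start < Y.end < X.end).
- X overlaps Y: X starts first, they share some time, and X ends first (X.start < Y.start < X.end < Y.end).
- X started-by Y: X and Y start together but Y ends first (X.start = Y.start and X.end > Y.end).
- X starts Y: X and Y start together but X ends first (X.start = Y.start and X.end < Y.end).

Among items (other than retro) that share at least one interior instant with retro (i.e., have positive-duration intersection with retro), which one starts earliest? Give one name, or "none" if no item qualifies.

Target retro = [t=366, t=398].
build [t=40, t=264] → before → excluded.
design_review [t=22, t=283] → before → excluded.
handoff [t=150, t=152] → before → excluded.
interview [t=39, t=127] → before → excluded.
onboarding [t=24, t=158] → before → excluded.
snapshot [t=240, t=487] → contains → candidate.
standup [t=150, t=268] → before → excluded.
sync_call [t=220, t=363] → before → excluded.
Among candidates, earliest start is t=240 → snapshot.

snapshot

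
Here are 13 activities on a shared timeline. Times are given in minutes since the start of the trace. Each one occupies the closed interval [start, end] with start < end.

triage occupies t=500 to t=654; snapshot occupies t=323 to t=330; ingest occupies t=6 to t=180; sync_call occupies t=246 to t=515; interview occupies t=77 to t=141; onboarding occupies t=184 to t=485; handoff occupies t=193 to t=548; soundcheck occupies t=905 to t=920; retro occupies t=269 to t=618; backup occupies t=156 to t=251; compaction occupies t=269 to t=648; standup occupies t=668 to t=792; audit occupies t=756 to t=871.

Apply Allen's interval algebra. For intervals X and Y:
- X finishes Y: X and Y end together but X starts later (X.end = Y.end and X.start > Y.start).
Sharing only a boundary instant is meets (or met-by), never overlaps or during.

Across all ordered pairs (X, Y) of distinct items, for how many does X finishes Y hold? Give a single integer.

0

Checking all 156 ordered pairs for relation 'finishes'; matching pairs in alphabetical order:
No pair satisfies it.
Count: 0.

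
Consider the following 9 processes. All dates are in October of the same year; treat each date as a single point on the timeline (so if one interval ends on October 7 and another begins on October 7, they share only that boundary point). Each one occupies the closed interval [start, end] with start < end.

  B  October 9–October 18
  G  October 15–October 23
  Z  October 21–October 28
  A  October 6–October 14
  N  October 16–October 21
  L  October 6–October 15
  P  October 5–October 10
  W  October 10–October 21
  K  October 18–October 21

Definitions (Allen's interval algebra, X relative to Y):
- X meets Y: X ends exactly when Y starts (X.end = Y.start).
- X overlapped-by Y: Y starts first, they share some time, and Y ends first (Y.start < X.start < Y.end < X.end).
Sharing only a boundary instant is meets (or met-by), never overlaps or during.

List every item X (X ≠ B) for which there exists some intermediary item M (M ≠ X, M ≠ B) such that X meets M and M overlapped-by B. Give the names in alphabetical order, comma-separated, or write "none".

Target B = [October 9, October 18].
Intermediaries M with M overlapped-by B: G, N, W.
Via G — items with X meets G: L.
Via N — items with X meets N: none.
Via W — items with X meets W: P.
Union: L, P.

L, P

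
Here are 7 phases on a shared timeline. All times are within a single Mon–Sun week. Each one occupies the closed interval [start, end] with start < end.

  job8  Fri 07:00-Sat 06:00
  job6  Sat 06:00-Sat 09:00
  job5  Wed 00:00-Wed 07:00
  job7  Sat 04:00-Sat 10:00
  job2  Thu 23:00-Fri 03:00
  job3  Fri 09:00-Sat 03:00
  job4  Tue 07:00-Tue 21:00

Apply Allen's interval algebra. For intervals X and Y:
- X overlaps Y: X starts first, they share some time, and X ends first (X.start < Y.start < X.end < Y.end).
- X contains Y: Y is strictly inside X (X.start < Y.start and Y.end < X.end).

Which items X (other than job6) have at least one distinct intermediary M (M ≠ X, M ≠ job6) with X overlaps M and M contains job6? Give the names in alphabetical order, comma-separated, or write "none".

Target job6 = [Sat 06:00, Sat 09:00].
Intermediaries M with M contains job6: job7.
Via job7 — items with X overlaps job7: job8.
Union: job8.

job8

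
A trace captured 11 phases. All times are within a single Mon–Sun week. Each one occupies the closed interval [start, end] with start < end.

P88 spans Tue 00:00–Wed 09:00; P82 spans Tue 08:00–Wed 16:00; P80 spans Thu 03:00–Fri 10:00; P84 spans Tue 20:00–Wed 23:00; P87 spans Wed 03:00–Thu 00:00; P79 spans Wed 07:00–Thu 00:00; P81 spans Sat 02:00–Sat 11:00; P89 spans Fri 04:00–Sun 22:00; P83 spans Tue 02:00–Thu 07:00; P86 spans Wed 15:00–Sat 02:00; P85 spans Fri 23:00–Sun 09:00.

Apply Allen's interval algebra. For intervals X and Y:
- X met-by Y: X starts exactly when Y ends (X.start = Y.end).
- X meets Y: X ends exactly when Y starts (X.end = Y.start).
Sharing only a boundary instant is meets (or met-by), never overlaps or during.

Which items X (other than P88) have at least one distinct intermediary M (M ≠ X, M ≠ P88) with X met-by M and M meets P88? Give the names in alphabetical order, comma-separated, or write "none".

Target P88 = [Tue 00:00, Wed 09:00].
Intermediaries M with M meets P88: none.
Union: none.

none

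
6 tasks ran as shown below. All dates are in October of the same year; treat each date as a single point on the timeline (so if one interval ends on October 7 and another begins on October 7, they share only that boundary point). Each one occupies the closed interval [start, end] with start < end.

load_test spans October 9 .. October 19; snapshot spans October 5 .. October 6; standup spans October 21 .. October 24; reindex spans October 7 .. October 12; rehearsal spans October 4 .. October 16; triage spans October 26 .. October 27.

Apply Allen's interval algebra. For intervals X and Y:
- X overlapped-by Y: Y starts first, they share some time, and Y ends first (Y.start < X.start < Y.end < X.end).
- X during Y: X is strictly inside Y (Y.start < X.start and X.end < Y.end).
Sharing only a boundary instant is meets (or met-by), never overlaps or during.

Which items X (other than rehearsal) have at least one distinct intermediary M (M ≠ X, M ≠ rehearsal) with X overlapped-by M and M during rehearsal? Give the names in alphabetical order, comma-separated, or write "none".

load_test

Target rehearsal = [October 4, October 16].
Intermediaries M with M during rehearsal: reindex, snapshot.
Via reindex — items with X overlapped-by reindex: load_test.
Via snapshot — items with X overlapped-by snapshot: none.
Union: load_test.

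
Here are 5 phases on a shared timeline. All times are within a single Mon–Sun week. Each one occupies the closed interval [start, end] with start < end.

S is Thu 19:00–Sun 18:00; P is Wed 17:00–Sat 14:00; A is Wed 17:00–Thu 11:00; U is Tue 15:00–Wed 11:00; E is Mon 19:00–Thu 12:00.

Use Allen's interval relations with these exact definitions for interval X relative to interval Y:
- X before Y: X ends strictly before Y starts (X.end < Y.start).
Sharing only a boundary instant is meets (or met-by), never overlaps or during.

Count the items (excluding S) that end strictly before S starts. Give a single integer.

3

Target S = [Thu 19:00, Sun 18:00].
A [Wed 17:00, Thu 11:00] → before → counts.
E [Mon 19:00, Thu 12:00] → before → counts.
P [Wed 17:00, Sat 14:00] → overlaps → no.
U [Tue 15:00, Wed 11:00] → before → counts.
Total: 3.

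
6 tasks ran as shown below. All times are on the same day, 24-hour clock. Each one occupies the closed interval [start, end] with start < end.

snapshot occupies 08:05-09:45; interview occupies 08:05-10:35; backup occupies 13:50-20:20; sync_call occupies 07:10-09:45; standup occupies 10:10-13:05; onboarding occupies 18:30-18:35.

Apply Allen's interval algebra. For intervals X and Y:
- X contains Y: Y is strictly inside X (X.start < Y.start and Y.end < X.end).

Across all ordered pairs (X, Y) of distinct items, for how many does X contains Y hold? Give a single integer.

Checking all 30 ordered pairs for relation 'contains'; matching pairs in alphabetical order:
(backup, onboarding): backup contains onboarding ✓
Count: 1.

1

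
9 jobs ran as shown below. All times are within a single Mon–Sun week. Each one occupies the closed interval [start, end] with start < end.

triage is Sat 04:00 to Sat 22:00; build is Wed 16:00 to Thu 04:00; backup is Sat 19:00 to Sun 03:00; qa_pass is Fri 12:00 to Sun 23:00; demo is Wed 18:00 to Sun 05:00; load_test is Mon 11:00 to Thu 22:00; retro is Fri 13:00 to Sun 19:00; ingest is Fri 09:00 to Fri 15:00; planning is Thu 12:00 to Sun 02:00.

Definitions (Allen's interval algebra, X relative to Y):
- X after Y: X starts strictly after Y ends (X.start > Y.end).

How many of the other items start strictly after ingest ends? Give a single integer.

2

Target ingest = [Fri 09:00, Fri 15:00].
backup [Sat 19:00, Sun 03:00] → after → counts.
build [Wed 16:00, Thu 04:00] → before → no.
demo [Wed 18:00, Sun 05:00] → contains → no.
load_test [Mon 11:00, Thu 22:00] → before → no.
planning [Thu 12:00, Sun 02:00] → contains → no.
qa_pass [Fri 12:00, Sun 23:00] → overlapped-by → no.
retro [Fri 13:00, Sun 19:00] → overlapped-by → no.
triage [Sat 04:00, Sat 22:00] → after → counts.
Total: 2.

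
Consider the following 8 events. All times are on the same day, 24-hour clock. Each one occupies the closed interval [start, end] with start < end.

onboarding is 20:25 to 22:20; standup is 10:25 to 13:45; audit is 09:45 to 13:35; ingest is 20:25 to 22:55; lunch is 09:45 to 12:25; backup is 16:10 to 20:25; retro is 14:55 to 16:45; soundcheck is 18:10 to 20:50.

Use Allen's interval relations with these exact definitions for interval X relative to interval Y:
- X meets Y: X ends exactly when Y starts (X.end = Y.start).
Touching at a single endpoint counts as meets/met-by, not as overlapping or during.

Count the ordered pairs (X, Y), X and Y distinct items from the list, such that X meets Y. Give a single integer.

2

Checking all 56 ordered pairs for relation 'meets'; matching pairs in alphabetical order:
(backup, ingest): backup meets ingest ✓
(backup, onboarding): backup meets onboarding ✓
Count: 2.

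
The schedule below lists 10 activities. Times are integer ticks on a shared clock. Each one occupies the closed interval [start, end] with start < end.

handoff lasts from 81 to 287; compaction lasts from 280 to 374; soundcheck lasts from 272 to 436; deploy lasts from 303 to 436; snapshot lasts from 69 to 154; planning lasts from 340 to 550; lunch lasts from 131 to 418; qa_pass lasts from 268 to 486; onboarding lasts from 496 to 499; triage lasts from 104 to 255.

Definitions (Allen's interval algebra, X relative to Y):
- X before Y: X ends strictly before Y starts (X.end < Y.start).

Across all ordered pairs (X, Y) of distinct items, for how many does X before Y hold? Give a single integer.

Checking all 90 ordered pairs for relation 'before'; matching pairs in alphabetical order:
(compaction, onboarding): compaction before onboarding ✓
(deploy, onboarding): deploy before onboarding ✓
(handoff, deploy): handoff before deploy ✓
(handoff, onboarding): handoff before onboarding ✓
(handoff, planning): handoff before planning ✓
(lunch, onboarding): lunch before onboarding ✓
(qa_pass, onboarding): qa_pass before onboarding ✓
(snapshot, compaction): snapshot before compaction ✓
(snapshot, deploy): snapshot before deploy ✓
(snapshot, onboarding): snapshot before onboarding ✓
(snapshot, planning): snapshot before planning ✓
(snapshot, qa_pass): snapshot before qa_pass ✓
(snapshot, soundcheck): snapshot before soundcheck ✓
(soundcheck, onboarding): soundcheck before onboarding ✓
(triage, compaction): triage before compaction ✓
(triage, deploy): triage before deploy ✓
(triage, onboarding): triage before onboarding ✓
(triage, planning): triage before planning ✓
(triage, qa_pass): triage before qa_pass ✓
(triage, soundcheck): triage before soundcheck ✓
Count: 20.

20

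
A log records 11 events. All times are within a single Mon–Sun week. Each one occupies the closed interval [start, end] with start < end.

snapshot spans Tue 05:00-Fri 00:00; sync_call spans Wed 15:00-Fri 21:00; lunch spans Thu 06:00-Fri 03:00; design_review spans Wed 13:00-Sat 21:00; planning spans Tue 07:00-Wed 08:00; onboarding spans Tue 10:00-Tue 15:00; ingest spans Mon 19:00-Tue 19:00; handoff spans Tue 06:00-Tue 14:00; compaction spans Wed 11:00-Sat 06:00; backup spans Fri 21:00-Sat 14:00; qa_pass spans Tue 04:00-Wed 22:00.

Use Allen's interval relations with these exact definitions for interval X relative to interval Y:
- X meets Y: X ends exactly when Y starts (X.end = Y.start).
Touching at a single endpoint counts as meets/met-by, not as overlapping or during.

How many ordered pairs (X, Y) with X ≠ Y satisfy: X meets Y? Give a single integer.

Checking all 110 ordered pairs for relation 'meets'; matching pairs in alphabetical order:
(sync_call, backup): sync_call meets backup ✓
Count: 1.

1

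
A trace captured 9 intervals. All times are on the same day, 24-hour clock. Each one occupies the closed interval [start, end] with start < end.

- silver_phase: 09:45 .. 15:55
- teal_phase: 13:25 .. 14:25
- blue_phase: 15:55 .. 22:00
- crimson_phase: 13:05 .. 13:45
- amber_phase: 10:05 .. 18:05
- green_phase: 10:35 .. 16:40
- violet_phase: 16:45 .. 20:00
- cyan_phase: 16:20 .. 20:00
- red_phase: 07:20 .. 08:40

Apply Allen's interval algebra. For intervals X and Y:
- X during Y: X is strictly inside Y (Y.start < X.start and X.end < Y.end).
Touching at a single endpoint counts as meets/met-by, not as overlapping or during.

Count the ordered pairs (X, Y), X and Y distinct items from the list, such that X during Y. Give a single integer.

9

Checking all 72 ordered pairs for relation 'during'; matching pairs in alphabetical order:
(crimson_phase, amber_phase): crimson_phase during amber_phase ✓
(crimson_phase, green_phase): crimson_phase during green_phase ✓
(crimson_phase, silver_phase): crimson_phase during silver_phase ✓
(cyan_phase, blue_phase): cyan_phase during blue_phase ✓
(green_phase, amber_phase): green_phase during amber_phase ✓
(teal_phase, amber_phase): teal_phase during amber_phase ✓
(teal_phase, green_phase): teal_phase during green_phase ✓
(teal_phase, silver_phase): teal_phase during silver_phase ✓
(violet_phase, blue_phase): violet_phase during blue_phase ✓
Count: 9.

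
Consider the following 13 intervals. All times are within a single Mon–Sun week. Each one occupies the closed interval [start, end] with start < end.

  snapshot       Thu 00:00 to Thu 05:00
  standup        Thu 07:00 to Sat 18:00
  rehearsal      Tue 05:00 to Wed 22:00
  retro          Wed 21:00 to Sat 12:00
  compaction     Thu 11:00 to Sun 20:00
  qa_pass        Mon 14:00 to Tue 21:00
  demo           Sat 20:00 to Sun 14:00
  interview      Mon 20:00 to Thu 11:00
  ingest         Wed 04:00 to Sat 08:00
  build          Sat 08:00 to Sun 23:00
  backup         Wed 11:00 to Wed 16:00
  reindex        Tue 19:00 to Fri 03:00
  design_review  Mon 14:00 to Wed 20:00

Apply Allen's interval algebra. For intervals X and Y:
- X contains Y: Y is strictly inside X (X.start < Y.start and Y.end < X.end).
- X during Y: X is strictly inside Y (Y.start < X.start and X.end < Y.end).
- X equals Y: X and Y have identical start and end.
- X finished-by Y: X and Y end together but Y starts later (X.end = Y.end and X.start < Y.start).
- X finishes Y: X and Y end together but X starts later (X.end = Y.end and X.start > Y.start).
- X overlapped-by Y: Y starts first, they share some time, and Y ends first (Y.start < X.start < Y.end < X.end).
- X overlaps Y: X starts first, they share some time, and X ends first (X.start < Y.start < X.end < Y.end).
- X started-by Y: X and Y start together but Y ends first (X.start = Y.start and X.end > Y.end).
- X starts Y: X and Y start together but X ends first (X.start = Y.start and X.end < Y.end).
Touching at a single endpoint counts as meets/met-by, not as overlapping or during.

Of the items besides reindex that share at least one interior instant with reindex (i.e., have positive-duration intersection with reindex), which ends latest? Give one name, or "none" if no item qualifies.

Target reindex = [Tue 19:00, Fri 03:00].
backup [Wed 11:00, Wed 16:00] → during → candidate.
build [Sat 08:00, Sun 23:00] → after → excluded.
compaction [Thu 11:00, Sun 20:00] → overlapped-by → candidate.
demo [Sat 20:00, Sun 14:00] → after → excluded.
design_review [Mon 14:00, Wed 20:00] → overlaps → candidate.
ingest [Wed 04:00, Sat 08:00] → overlapped-by → candidate.
interview [Mon 20:00, Thu 11:00] → overlaps → candidate.
qa_pass [Mon 14:00, Tue 21:00] → overlaps → candidate.
rehearsal [Tue 05:00, Wed 22:00] → overlaps → candidate.
retro [Wed 21:00, Sat 12:00] → overlapped-by → candidate.
snapshot [Thu 00:00, Thu 05:00] → during → candidate.
standup [Thu 07:00, Sat 18:00] → overlapped-by → candidate.
Among candidates, latest end is Sun 20:00 → compaction.

compaction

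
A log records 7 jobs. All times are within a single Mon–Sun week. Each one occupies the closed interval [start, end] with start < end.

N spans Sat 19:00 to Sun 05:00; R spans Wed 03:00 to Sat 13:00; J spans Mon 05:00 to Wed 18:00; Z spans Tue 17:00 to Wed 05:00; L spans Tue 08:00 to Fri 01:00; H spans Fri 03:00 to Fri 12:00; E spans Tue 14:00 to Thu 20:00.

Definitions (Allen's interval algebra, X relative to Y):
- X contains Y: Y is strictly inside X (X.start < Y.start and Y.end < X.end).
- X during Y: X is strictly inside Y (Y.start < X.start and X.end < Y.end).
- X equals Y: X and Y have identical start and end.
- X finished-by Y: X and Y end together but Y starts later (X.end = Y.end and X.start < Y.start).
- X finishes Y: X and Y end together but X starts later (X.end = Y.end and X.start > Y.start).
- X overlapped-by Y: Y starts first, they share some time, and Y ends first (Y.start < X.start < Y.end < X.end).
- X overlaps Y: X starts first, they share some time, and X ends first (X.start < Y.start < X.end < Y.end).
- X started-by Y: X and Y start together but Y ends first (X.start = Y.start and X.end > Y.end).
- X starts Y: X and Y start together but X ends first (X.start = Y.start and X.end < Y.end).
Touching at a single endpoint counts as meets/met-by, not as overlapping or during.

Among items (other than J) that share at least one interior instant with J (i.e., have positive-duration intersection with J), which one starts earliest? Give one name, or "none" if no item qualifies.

Target J = [Mon 05:00, Wed 18:00].
E [Tue 14:00, Thu 20:00] → overlapped-by → candidate.
H [Fri 03:00, Fri 12:00] → after → excluded.
L [Tue 08:00, Fri 01:00] → overlapped-by → candidate.
N [Sat 19:00, Sun 05:00] → after → excluded.
R [Wed 03:00, Sat 13:00] → overlapped-by → candidate.
Z [Tue 17:00, Wed 05:00] → during → candidate.
Among candidates, earliest start is Tue 08:00 → L.

L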